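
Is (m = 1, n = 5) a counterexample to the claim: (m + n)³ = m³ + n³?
Yes

Substituting m = 1, n = 5:
LHS = (1 + 5)³ = 216
RHS = 1³ + 5³ = 126

Since LHS ≠ RHS, this pair disproves the claim.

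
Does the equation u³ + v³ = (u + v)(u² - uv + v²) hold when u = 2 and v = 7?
Substituting u = 2, v = 7:

LHS = 2³ + 7³ = 351
RHS = (2 + 7)(2² - 2·7 + 7²) = 351

LHS = RHS, so the equation holds at this point.

Answer: Holds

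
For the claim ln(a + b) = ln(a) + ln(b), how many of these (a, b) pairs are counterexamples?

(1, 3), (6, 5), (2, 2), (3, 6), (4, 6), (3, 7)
Testing each pair:
(1, 3): LHS = ln(4) ≈ 1.386, RHS = ln(3) ≈ 1.099 → counterexample
(6, 5): LHS = ln(11) ≈ 2.398, RHS = ln(5) + ln(6) ≈ 3.401 → counterexample
(2, 2): LHS = ln(4) ≈ 1.386, RHS = 2·ln(2) ≈ 1.386 → satisfies claim
(3, 6): LHS = ln(9) ≈ 2.197, RHS = ln(3) + ln(6) ≈ 2.89 → counterexample
(4, 6): LHS = ln(10) ≈ 2.303, RHS = ln(4) + ln(6) ≈ 3.178 → counterexample
(3, 7): LHS = ln(10) ≈ 2.303, RHS = ln(3) + ln(7) ≈ 3.045 → counterexample

That makes 5 counterexamples.

Answer: 5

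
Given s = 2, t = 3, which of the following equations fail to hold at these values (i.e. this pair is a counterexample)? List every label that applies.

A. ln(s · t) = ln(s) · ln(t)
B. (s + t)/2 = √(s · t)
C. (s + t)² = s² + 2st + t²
A, B

Evaluating each claim at the given values:
A. LHS = ln(6) ≈ 1.792, RHS = ln(2)·ln(3) ≈ 0.7615 → fails here (LHS ≠ RHS)
B. LHS = 5/2, RHS = √(6) ≈ 2.449 → fails here (LHS ≠ RHS)
C. LHS = 25, RHS = 25 → holds here (LHS = RHS)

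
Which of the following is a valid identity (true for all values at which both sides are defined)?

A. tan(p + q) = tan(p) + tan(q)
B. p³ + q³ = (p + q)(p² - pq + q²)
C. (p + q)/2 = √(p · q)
B

A: fails at (2, 5) — LHS = tan(7) ≈ 0.8714, RHS = tan(5) + tan(2) ≈ -5.566.
B: holds — e.g. at (2, 5), both sides equal 133.
C: fails at (5, 8) — LHS = 13/2, RHS = 2·√(10) ≈ 6.325.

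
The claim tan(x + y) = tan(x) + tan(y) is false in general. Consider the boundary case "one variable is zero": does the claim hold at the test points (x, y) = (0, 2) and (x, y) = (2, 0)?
At (0, 2): LHS = tan(2) ≈ -2.185, RHS = tan(2) ≈ -2.185 → equal
At (2, 0): LHS = tan(2) ≈ -2.185, RHS = tan(2) ≈ -2.185 → equal

So the claim does hold at both of these boundary points, even though it is not an identity.

Answer: Yes, holds at both test points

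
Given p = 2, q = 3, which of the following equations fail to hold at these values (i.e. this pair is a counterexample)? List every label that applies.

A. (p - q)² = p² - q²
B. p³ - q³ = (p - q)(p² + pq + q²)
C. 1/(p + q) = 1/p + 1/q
A, C

Evaluating each claim at the given values:
A. LHS = 1, RHS = -5 → fails here (LHS ≠ RHS)
B. LHS = -19, RHS = -19 → holds here (LHS = RHS)
C. LHS = 1/5, RHS = 5/6 → fails here (LHS ≠ RHS)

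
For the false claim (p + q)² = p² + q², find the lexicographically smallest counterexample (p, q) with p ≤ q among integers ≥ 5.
(p, q) = (5, 5)

Substituting (5, 5) into the claim:
LHS = (5 + 5)² = 100
RHS = 5² + 5² = 50

Since LHS ≠ RHS, this pair disproves the claim, and no lexicographically smaller pair (p ≤ q, integers ≥ 5) does.

For instance (8, 8) is also a counterexample (LHS = 256, RHS = 128), but it's lexicographically larger.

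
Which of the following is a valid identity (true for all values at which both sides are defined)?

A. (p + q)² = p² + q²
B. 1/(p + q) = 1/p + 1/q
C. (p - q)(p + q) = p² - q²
A: fails at (3, 4) — LHS = 49, RHS = 25.
B: fails at (4, 5) — LHS = 1/9, RHS = 9/20.
C: holds — e.g. at (2, 2), both sides equal 0.

Answer: C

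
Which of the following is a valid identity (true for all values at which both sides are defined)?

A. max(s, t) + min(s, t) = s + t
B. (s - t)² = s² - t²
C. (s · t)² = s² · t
A: holds — e.g. at (5, 8), both sides equal 13.
B: fails at (0, 1) — LHS = 1, RHS = -1.
C: fails at (2, 5) — LHS = 100, RHS = 20.

Answer: A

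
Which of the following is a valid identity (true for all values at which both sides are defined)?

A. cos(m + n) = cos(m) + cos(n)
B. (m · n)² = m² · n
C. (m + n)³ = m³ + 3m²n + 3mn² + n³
C

A: fails at (3, 3) — LHS = cos(6) ≈ 0.9602, RHS = 2·cos(3) ≈ -1.98.
B: fails at (3, 3) — LHS = 81, RHS = 27.
C: holds — e.g. at (1, 2), both sides equal 27.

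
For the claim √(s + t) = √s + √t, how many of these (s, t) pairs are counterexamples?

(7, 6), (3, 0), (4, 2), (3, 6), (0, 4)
3

Testing each pair:
(7, 6): LHS = √(13) ≈ 3.606, RHS = √(6) + √(7) ≈ 5.095 → counterexample
(3, 0): LHS = √(3) ≈ 1.732, RHS = √(3) ≈ 1.732 → satisfies claim
(4, 2): LHS = √(6) ≈ 2.449, RHS = √(2) + 2 ≈ 3.414 → counterexample
(3, 6): LHS = 3, RHS = √(3) + √(6) ≈ 4.182 → counterexample
(0, 4): LHS = 2, RHS = 2 → satisfies claim

That makes 3 counterexamples.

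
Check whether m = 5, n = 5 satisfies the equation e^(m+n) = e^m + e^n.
Fails

Substituting m = 5, n = 5:

LHS = e^(5+5) = e^10 ≈ 22026.5
RHS = e^5 + e^5 = 2·e^5 ≈ 296.8

LHS ≠ RHS, so the equation does not hold at this point.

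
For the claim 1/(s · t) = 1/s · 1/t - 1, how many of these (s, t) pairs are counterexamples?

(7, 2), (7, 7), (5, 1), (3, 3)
4

Testing each pair:
(7, 2): LHS = 1/14, RHS = -13/14 → counterexample
(7, 7): LHS = 1/49, RHS = -48/49 → counterexample
(5, 1): LHS = 1/5, RHS = -4/5 → counterexample
(3, 3): LHS = 1/9, RHS = -8/9 → counterexample

That makes 4 counterexamples.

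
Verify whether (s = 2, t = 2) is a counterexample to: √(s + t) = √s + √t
Substituting s = 2, t = 2:
LHS = √(2 + 2) = 2
RHS = √2 + √2 = 2·√(2) ≈ 2.828

Since LHS ≠ RHS, this pair disproves the claim.

Answer: Yes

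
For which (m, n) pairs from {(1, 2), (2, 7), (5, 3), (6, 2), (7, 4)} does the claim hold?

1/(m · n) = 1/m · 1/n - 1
None

Testing each pair:
(1, 2): LHS = 1/2, RHS = -1/2 → fails
(2, 7): LHS = 1/14, RHS = -13/14 → fails
(5, 3): LHS = 1/15, RHS = -14/15 → fails
(6, 2): LHS = 1/12, RHS = -11/12 → fails
(7, 4): LHS = 1/28, RHS = -27/28 → fails

No pair satisfies the claim.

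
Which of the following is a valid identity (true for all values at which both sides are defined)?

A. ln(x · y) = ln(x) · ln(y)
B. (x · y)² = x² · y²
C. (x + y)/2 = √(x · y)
A: fails at (3, 3) — LHS = ln(9) ≈ 2.197, RHS = ln(3)² ≈ 1.207.
B: holds — e.g. at (1, 3), both sides equal 9.
C: fails at (4, 5) — LHS = 9/2, RHS = 2·√(5) ≈ 4.472.

Answer: B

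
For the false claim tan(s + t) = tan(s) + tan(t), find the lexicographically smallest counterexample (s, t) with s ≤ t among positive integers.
(s, t) = (1, 1)

Substituting (1, 1) into the claim:
LHS = tan(1 + 1) = tan(2) ≈ -2.185
RHS = tan(1) + tan(1) = 2·tan(1) ≈ 3.115

Since LHS ≠ RHS, this pair disproves the claim, and no lexicographically smaller pair (s ≤ t, positive integers) does.

For instance (1, 8) is also a counterexample (LHS = tan(9) ≈ -0.4523, RHS = tan(8) + tan(1) ≈ -5.242), but it's lexicographically larger.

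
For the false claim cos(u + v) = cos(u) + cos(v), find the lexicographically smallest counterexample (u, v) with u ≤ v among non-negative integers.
Substituting (0, 0) into the claim:
LHS = cos(0 + 0) = 1
RHS = cos(0) + cos(0) = 2

Since LHS ≠ RHS, this pair disproves the claim, and no lexicographically smaller pair (u ≤ v, non-negative integers) does.

For instance (3, 4) is also a counterexample (LHS = cos(7) ≈ 0.7539, RHS = cos(3) + cos(4) ≈ -1.644), but it's lexicographically larger.

Answer: (u, v) = (0, 0)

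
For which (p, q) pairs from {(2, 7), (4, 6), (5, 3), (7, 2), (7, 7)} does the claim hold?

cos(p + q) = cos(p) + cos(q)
Testing each pair:
(2, 7): LHS = cos(9) ≈ -0.9111, RHS = cos(2) + cos(7) ≈ 0.3378 → fails
(4, 6): LHS = cos(10) ≈ -0.8391, RHS = cos(4) + cos(6) ≈ 0.3065 → fails
(5, 3): LHS = cos(8) ≈ -0.1455, RHS = cos(3) + cos(5) ≈ -0.7063 → fails
(7, 2): LHS = cos(9) ≈ -0.9111, RHS = cos(2) + cos(7) ≈ 0.3378 → fails
(7, 7): LHS = cos(14) ≈ 0.1367, RHS = 2·cos(7) ≈ 1.508 → fails

No pair satisfies the claim.

Answer: None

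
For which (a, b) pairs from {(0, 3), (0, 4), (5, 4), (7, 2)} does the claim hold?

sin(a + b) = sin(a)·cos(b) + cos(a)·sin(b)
Testing each pair:
(0, 3): LHS = sin(3) ≈ 0.1411, RHS = sin(3) ≈ 0.1411 → holds
(0, 4): LHS = sin(4) ≈ -0.7568, RHS = sin(4) ≈ -0.7568 → holds
(5, 4): LHS = sin(9) ≈ 0.4121, RHS = sin(4)·cos(5) + sin(5)·cos(4) ≈ 0.4121 → holds
(7, 2): LHS = sin(9) ≈ 0.4121, RHS = sin(7)·cos(2) + sin(2)·cos(7) ≈ 0.4121 → holds

Every pair satisfies the claim.

Answer: All pairs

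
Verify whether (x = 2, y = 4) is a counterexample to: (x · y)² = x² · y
Yes

Substituting x = 2, y = 4:
LHS = (2 · 4)² = 64
RHS = 2² · 4 = 16

Since LHS ≠ RHS, this pair disproves the claim.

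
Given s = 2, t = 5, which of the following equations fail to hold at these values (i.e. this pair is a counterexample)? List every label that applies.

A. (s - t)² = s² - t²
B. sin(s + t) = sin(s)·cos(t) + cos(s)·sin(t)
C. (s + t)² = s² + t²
A, C

Evaluating each claim at the given values:
A. LHS = 9, RHS = -21 → fails here (LHS ≠ RHS)
B. LHS = sin(7) ≈ 0.657, RHS = sin(2)·cos(5) + sin(5)·cos(2) ≈ 0.657 → holds here (LHS = RHS)
C. LHS = 49, RHS = 29 → fails here (LHS ≠ RHS)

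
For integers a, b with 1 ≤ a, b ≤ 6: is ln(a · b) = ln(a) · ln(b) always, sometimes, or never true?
It holds at (a, b) = (1, 1) (both sides equal 0), but fails at (a, b) = (6, 6) (LHS = ln(36) ≈ 3.584, RHS = ln(6)² ≈ 3.21).

Answer: Sometimes true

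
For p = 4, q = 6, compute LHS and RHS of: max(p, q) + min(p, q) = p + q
LHS = max(4, 6) + min(4, 6) = 10
RHS = 4 + 6 = 10

LHS = RHS: the two sides agree.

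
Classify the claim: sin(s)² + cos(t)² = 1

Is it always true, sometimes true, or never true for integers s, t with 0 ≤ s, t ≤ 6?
It holds at (s, t) = (1, 1) (both sides equal 1), but fails at (s, t) = (4, 3) (LHS = sin(4)² + cos(3)² ≈ 1.553, RHS = 1).

Answer: Sometimes true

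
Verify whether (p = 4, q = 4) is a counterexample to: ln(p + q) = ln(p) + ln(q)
Substituting p = 4, q = 4:
LHS = ln(4 + 4) = ln(8) ≈ 2.079
RHS = ln(4) + ln(4) = 2·ln(4) ≈ 2.773

Since LHS ≠ RHS, this pair disproves the claim.

Answer: Yes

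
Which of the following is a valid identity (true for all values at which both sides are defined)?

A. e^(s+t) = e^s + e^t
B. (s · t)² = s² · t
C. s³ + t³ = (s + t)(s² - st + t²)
A: fails at (1, 3) — LHS = e^4 ≈ 54.6, RHS = e + e^3 ≈ 22.8.
B: fails at (5, 8) — LHS = 1600, RHS = 200.
C: holds — e.g. at (3, 5), both sides equal 152.

Answer: C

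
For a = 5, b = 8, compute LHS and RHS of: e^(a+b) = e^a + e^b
LHS = e^(5+8) = e^13 ≈ 442413.4
RHS = e^5 + e^8 ≈ 3129

LHS ≠ RHS (they differ by about 439284.0), so the equation does not hold here.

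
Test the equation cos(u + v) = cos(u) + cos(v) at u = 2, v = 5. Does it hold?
Fails

Substituting u = 2, v = 5:

LHS = cos(2 + 5) = cos(7) ≈ 0.7539
RHS = cos(2) + cos(5) ≈ -0.1325

LHS ≠ RHS, so the equation does not hold at this point.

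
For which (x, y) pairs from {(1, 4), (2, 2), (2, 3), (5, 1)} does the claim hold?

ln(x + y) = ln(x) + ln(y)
Testing each pair:
(1, 4): LHS = ln(5) ≈ 1.609, RHS = ln(4) ≈ 1.386 → fails
(2, 2): LHS = ln(4) ≈ 1.386, RHS = 2·ln(2) ≈ 1.386 → holds
(2, 3): LHS = ln(5) ≈ 1.609, RHS = ln(2) + ln(3) ≈ 1.792 → fails
(5, 1): LHS = ln(6) ≈ 1.792, RHS = ln(5) ≈ 1.609 → fails

1 of 4 pairs satisfies the claim.

Answer: (2, 2)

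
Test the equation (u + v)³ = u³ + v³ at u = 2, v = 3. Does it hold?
Substituting u = 2, v = 3:

LHS = (2 + 3)³ = 125
RHS = 2³ + 3³ = 35

LHS ≠ RHS, so the equation does not hold at this point.

Answer: Fails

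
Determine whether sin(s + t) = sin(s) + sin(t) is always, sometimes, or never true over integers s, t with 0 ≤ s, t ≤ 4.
Sometimes true

It holds at (s, t) = (0, 2) (both sides equal sin(2) ≈ 0.9093), but fails at (s, t) = (3, 3) (LHS = sin(6) ≈ -0.2794, RHS = 2·sin(3) ≈ 0.2822).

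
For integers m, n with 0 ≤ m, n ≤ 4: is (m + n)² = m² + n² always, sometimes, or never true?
It holds at (m, n) = (0, 4) (both sides equal 16), but fails at (m, n) = (4, 3) (LHS = 49, RHS = 25).

Answer: Sometimes true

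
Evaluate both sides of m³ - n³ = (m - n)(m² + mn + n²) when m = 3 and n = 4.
LHS = 3³ - 4³ = -37
RHS = (3 - 4)(3² + 3·4 + 4²) = -37

LHS = RHS: the two sides agree.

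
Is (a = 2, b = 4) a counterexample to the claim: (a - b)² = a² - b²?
Yes

Substituting a = 2, b = 4:
LHS = (2 - 4)² = 4
RHS = 2² - 4² = -12

Since LHS ≠ RHS, this pair disproves the claim.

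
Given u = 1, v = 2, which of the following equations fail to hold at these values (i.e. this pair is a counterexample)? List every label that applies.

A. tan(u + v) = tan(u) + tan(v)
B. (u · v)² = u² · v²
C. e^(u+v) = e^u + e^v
A, C

Evaluating each claim at the given values:
A. LHS = tan(3) ≈ -0.1425, RHS = tan(2) + tan(1) ≈ -0.6276 → fails here (LHS ≠ RHS)
B. LHS = 4, RHS = 4 → holds here (LHS = RHS)
C. LHS = e^3 ≈ 20.09, RHS = e + e^2 ≈ 10.11 → fails here (LHS ≠ RHS)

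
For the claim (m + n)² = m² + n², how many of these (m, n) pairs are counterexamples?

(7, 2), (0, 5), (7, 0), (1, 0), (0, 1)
Testing each pair:
(7, 2): LHS = 81, RHS = 53 → counterexample
(0, 5): LHS = 25, RHS = 25 → satisfies claim
(7, 0): LHS = 49, RHS = 49 → satisfies claim
(1, 0): LHS = 1, RHS = 1 → satisfies claim
(0, 1): LHS = 1, RHS = 1 → satisfies claim

That makes 1 counterexample.

Answer: 1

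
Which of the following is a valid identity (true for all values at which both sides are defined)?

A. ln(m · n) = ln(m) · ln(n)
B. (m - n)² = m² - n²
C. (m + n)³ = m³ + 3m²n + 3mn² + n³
C

A: fails at (1, 2) — LHS = ln(2) ≈ 0.6931, RHS = 0.
B: fails at (3, 5) — LHS = 4, RHS = -16.
C: holds — e.g. at (3, 4), both sides equal 343.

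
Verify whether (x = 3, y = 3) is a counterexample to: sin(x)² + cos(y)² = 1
No

Substituting x = 3, y = 3:
LHS = sin(3)² + cos(3)² = 1
RHS = 1

The sides agree, so this pair does not disprove the claim.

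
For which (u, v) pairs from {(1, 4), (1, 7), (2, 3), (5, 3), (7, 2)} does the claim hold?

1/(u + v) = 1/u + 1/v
None

Testing each pair:
(1, 4): LHS = 1/5, RHS = 5/4 → fails
(1, 7): LHS = 1/8, RHS = 8/7 → fails
(2, 3): LHS = 1/5, RHS = 5/6 → fails
(5, 3): LHS = 1/8, RHS = 8/15 → fails
(7, 2): LHS = 1/9, RHS = 9/14 → fails

No pair satisfies the claim.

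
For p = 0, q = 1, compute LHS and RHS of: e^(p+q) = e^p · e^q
LHS = e^(0+1) = e ≈ 2.718
RHS = e^0 · e^1 = e ≈ 2.718

LHS = RHS: the two sides agree.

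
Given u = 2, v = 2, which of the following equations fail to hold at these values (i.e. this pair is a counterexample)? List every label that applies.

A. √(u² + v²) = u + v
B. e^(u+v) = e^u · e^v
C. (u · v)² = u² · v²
A

Evaluating each claim at the given values:
A. LHS = 2·√(2) ≈ 2.828, RHS = 4 → fails here (LHS ≠ RHS)
B. LHS = e^4 ≈ 54.6, RHS = e^4 ≈ 54.6 → holds here (LHS = RHS)
C. LHS = 16, RHS = 16 → holds here (LHS = RHS)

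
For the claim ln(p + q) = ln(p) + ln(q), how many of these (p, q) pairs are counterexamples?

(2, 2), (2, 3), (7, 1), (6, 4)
Testing each pair:
(2, 2): LHS = ln(4) ≈ 1.386, RHS = 2·ln(2) ≈ 1.386 → satisfies claim
(2, 3): LHS = ln(5) ≈ 1.609, RHS = ln(2) + ln(3) ≈ 1.792 → counterexample
(7, 1): LHS = ln(8) ≈ 2.079, RHS = ln(7) ≈ 1.946 → counterexample
(6, 4): LHS = ln(10) ≈ 2.303, RHS = ln(4) + ln(6) ≈ 3.178 → counterexample

That makes 3 counterexamples.

Answer: 3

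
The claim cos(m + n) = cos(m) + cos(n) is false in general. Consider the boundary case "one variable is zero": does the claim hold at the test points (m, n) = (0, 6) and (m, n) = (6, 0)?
No, fails at both test points

At (0, 6): LHS = cos(6) ≈ 0.9602 ≠ RHS = cos(6) + 1 ≈ 1.96
At (6, 0): LHS = cos(6) ≈ 0.9602 ≠ RHS = cos(6) + 1 ≈ 1.96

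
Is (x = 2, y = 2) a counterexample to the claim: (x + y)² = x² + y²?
Yes

Substituting x = 2, y = 2:
LHS = (2 + 2)² = 16
RHS = 2² + 2² = 8

Since LHS ≠ RHS, this pair disproves the claim.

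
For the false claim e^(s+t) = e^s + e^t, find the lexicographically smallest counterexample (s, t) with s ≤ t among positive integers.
Substituting (1, 1) into the claim:
LHS = e^(1+1) = e^2 ≈ 7.389
RHS = e^1 + e^1 = 2·e ≈ 5.437

Since LHS ≠ RHS, this pair disproves the claim, and no lexicographically smaller pair (s ≤ t, positive integers) does.

For instance (2, 3) is also a counterexample (LHS = e^5 ≈ 148.4, RHS = e^2 + e^3 ≈ 27.47), but it's lexicographically larger.

Answer: (s, t) = (1, 1)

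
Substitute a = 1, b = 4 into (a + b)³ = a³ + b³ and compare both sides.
LHS = (1 + 4)³ = 125
RHS = 1³ + 4³ = 65

LHS ≠ RHS, so the equation does not hold here.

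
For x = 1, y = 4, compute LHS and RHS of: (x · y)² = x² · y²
LHS = (1 · 4)² = 16
RHS = 1² · 4² = 16

LHS = RHS: the two sides agree.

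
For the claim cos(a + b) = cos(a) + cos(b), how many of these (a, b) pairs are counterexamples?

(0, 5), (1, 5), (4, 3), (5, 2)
4

Testing each pair:
(0, 5): LHS = cos(5) ≈ 0.2837, RHS = cos(5) + 1 ≈ 1.284 → counterexample
(1, 5): LHS = cos(6) ≈ 0.9602, RHS = cos(5) + cos(1) ≈ 0.824 → counterexample
(4, 3): LHS = cos(7) ≈ 0.7539, RHS = cos(3) + cos(4) ≈ -1.644 → counterexample
(5, 2): LHS = cos(7) ≈ 0.7539, RHS = cos(2) + cos(5) ≈ -0.1325 → counterexample

That makes 4 counterexamples.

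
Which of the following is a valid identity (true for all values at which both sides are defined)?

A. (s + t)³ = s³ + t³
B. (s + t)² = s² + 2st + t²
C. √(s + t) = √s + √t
B

A: fails at (4, 6) — LHS = 1000, RHS = 280.
B: holds — e.g. at (1, 3), both sides equal 16.
C: fails at (1, 4) — LHS = √(5) ≈ 2.236, RHS = 3.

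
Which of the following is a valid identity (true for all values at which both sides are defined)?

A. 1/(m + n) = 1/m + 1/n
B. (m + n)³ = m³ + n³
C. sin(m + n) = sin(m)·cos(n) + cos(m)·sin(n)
C

A: fails at (2, 3) — LHS = 1/5, RHS = 5/6.
B: fails at (1, 5) — LHS = 216, RHS = 126.
C: holds — e.g. at (1, 5), both sides equal sin(6) ≈ -0.2794.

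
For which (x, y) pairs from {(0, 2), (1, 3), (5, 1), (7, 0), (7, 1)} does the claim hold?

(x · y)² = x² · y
Testing each pair:
(0, 2): LHS = 0, RHS = 0 → holds
(1, 3): LHS = 9, RHS = 3 → fails
(5, 1): LHS = 25, RHS = 25 → holds
(7, 0): LHS = 0, RHS = 0 → holds
(7, 1): LHS = 49, RHS = 49 → holds

4 of 5 pairs satisfy the claim.

Answer: (0, 2), (5, 1), (7, 0), (7, 1)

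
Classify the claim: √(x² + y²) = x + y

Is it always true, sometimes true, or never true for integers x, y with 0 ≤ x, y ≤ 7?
It holds at (x, y) = (0, 0) (both sides equal 0), but fails at (x, y) = (1, 4) (LHS = √(17) ≈ 4.123, RHS = 5).

Answer: Sometimes true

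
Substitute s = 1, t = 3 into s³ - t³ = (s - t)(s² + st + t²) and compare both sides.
LHS = 1³ - 3³ = -26
RHS = (1 - 3)(1² + 1·3 + 3²) = -26

LHS = RHS: the two sides agree.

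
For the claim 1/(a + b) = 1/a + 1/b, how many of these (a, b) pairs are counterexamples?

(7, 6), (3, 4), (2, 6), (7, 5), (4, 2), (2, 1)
Testing each pair:
(7, 6): LHS = 1/13, RHS = 13/42 → counterexample
(3, 4): LHS = 1/7, RHS = 7/12 → counterexample
(2, 6): LHS = 1/8, RHS = 2/3 → counterexample
(7, 5): LHS = 1/12, RHS = 12/35 → counterexample
(4, 2): LHS = 1/6, RHS = 3/4 → counterexample
(2, 1): LHS = 1/3, RHS = 3/2 → counterexample

That makes 6 counterexamples.

Answer: 6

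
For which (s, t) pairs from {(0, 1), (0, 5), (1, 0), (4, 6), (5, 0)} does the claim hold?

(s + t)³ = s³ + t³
(0, 1), (0, 5), (1, 0), (5, 0)

Testing each pair:
(0, 1): LHS = 1, RHS = 1 → holds
(0, 5): LHS = 125, RHS = 125 → holds
(1, 0): LHS = 1, RHS = 1 → holds
(4, 6): LHS = 1000, RHS = 280 → fails
(5, 0): LHS = 125, RHS = 125 → holds

4 of 5 pairs satisfy the claim.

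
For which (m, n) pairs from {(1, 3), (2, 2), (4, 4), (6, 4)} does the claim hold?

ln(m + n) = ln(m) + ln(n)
(2, 2)

Testing each pair:
(1, 3): LHS = ln(4) ≈ 1.386, RHS = ln(3) ≈ 1.099 → fails
(2, 2): LHS = ln(4) ≈ 1.386, RHS = 2·ln(2) ≈ 1.386 → holds
(4, 4): LHS = ln(8) ≈ 2.079, RHS = 2·ln(4) ≈ 2.773 → fails
(6, 4): LHS = ln(10) ≈ 2.303, RHS = ln(4) + ln(6) ≈ 3.178 → fails

1 of 4 pairs satisfies the claim.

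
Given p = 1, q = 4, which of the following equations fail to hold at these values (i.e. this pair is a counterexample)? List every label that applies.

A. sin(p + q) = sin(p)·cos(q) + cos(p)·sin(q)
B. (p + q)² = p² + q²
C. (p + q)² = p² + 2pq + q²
B

Evaluating each claim at the given values:
A. LHS = sin(5) ≈ -0.9589, RHS = sin(1)·cos(4) + sin(4)·cos(1) ≈ -0.9589 → holds here (LHS = RHS)
B. LHS = 25, RHS = 17 → fails here (LHS ≠ RHS)
C. LHS = 25, RHS = 25 → holds here (LHS = RHS)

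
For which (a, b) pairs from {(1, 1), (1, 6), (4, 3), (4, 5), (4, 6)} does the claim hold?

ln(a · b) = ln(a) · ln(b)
Testing each pair:
(1, 1): LHS = 0, RHS = 0 → holds
(1, 6): LHS = ln(6) ≈ 1.792, RHS = 0 → fails
(4, 3): LHS = ln(12) ≈ 2.485, RHS = ln(3)·ln(4) ≈ 1.523 → fails
(4, 5): LHS = ln(20) ≈ 2.996, RHS = ln(4)·ln(5) ≈ 2.231 → fails
(4, 6): LHS = ln(24) ≈ 3.178, RHS = ln(4)·ln(6) ≈ 2.484 → fails

1 of 5 pairs satisfies the claim.

Answer: (1, 1)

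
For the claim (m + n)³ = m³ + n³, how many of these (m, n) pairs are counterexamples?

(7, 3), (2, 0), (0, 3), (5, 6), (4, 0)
2

Testing each pair:
(7, 3): LHS = 1000, RHS = 370 → counterexample
(2, 0): LHS = 8, RHS = 8 → satisfies claim
(0, 3): LHS = 27, RHS = 27 → satisfies claim
(5, 6): LHS = 1331, RHS = 341 → counterexample
(4, 0): LHS = 64, RHS = 64 → satisfies claim

That makes 2 counterexamples.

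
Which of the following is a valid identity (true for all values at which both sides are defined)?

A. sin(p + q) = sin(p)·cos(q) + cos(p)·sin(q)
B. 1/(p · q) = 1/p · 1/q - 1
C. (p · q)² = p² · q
A

A: holds — e.g. at (4, 5), both sides equal sin(9) ≈ 0.4121.
B: fails at (1, 4) — LHS = 1/4, RHS = -3/4.
C: fails at (4, 6) — LHS = 576, RHS = 96.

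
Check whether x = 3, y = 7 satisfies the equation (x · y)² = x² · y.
Fails

Substituting x = 3, y = 7:

LHS = (3 · 7)² = 441
RHS = 3² · 7 = 63

LHS ≠ RHS, so the equation does not hold at this point.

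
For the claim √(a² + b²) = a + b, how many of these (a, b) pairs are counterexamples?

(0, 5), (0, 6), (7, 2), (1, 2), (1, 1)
3

Testing each pair:
(0, 5): LHS = 5, RHS = 5 → satisfies claim
(0, 6): LHS = 6, RHS = 6 → satisfies claim
(7, 2): LHS = √(53) ≈ 7.28, RHS = 9 → counterexample
(1, 2): LHS = √(5) ≈ 2.236, RHS = 3 → counterexample
(1, 1): LHS = √(2) ≈ 1.414, RHS = 2 → counterexample

That makes 3 counterexamples.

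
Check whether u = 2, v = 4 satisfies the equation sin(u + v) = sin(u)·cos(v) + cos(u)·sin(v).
Substituting u = 2, v = 4:

LHS = sin(2 + 4) = sin(6) ≈ -0.2794
RHS = sin(2)·cos(4) + cos(2)·sin(4) = sin(2)·cos(4) + sin(4)·cos(2) ≈ -0.2794

LHS = RHS, so the equation holds at this point.

Answer: Holds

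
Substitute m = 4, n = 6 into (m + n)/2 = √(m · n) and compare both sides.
LHS = (4 + 6)/2 = 5
RHS = √(4 · 6) = 2·√(6) ≈ 4.899

LHS ≠ RHS (they differ by about 0.101), so the equation does not hold here.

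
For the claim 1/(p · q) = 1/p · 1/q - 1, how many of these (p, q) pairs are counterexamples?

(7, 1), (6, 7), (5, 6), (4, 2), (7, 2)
Testing each pair:
(7, 1): LHS = 1/7, RHS = -6/7 → counterexample
(6, 7): LHS = 1/42, RHS = -41/42 → counterexample
(5, 6): LHS = 1/30, RHS = -29/30 → counterexample
(4, 2): LHS = 1/8, RHS = -7/8 → counterexample
(7, 2): LHS = 1/14, RHS = -13/14 → counterexample

That makes 5 counterexamples.

Answer: 5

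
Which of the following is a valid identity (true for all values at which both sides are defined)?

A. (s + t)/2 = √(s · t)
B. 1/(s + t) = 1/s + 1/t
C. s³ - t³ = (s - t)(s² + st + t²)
A: fails at (3, 7) — LHS = 5, RHS = √(21) ≈ 4.583.
B: fails at (1, 2) — LHS = 1/3, RHS = 3/2.
C: holds — e.g. at (3, 3), both sides equal 0.

Answer: C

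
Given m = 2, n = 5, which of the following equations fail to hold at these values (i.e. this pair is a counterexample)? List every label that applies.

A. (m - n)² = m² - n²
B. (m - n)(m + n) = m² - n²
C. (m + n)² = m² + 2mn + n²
A

Evaluating each claim at the given values:
A. LHS = 9, RHS = -21 → fails here (LHS ≠ RHS)
B. LHS = -21, RHS = -21 → holds here (LHS = RHS)
C. LHS = 49, RHS = 49 → holds here (LHS = RHS)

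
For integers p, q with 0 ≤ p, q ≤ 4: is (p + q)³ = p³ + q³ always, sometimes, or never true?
Sometimes true

It holds at (p, q) = (0, 1) (both sides equal 1), but fails at (p, q) = (1, 2) (LHS = 27, RHS = 9).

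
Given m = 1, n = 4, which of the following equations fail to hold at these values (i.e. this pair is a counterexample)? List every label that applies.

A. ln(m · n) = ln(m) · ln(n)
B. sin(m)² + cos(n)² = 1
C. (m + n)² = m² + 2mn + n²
A, B

Evaluating each claim at the given values:
A. LHS = ln(4) ≈ 1.386, RHS = 0 → fails here (LHS ≠ RHS)
B. LHS = cos(4)² + sin(1)² ≈ 1.135, RHS = 1 → fails here (LHS ≠ RHS)
C. LHS = 25, RHS = 25 → holds here (LHS = RHS)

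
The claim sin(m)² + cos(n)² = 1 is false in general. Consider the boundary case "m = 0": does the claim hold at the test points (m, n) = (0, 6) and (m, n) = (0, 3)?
At (0, 6): LHS = cos(6)² ≈ 0.9219 ≠ RHS = 1
At (0, 3): LHS = cos(3)² ≈ 0.9801 ≠ RHS = 1

Answer: No, fails at both test points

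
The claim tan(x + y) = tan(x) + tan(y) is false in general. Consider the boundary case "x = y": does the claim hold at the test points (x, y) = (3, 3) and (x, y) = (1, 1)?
No, fails at both test points

At (3, 3): LHS = tan(6) ≈ -0.291 ≠ RHS = 2·tan(3) ≈ -0.2851
At (1, 1): LHS = tan(2) ≈ -2.185 ≠ RHS = 2·tan(1) ≈ 3.115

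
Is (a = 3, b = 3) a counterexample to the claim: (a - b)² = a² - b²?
Substituting a = 3, b = 3:
LHS = (3 - 3)² = 0
RHS = 3² - 3² = 0

The sides agree, so this pair does not disprove the claim.

Answer: No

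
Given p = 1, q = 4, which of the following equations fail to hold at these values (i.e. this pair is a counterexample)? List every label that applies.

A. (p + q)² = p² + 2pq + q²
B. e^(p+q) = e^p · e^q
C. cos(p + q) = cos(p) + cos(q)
C

Evaluating each claim at the given values:
A. LHS = 25, RHS = 25 → holds here (LHS = RHS)
B. LHS = e^5 ≈ 148.4, RHS = e^5 ≈ 148.4 → holds here (LHS = RHS)
C. LHS = cos(5) ≈ 0.2837, RHS = cos(4) + cos(1) ≈ -0.1133 → fails here (LHS ≠ RHS)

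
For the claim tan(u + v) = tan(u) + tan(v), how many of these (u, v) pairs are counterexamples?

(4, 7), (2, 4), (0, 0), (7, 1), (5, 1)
4

Testing each pair:
(4, 7): LHS = tan(11) ≈ -226, RHS = tan(7) + tan(4) ≈ 2.029 → counterexample
(2, 4): LHS = tan(6) ≈ -0.291, RHS = tan(2) + tan(4) ≈ -1.027 → counterexample
(0, 0): LHS = 0, RHS = 0 → satisfies claim
(7, 1): LHS = tan(8) ≈ -6.8, RHS = tan(7) + tan(1) ≈ 2.429 → counterexample
(5, 1): LHS = tan(6) ≈ -0.291, RHS = tan(5) + tan(1) ≈ -1.823 → counterexample

That makes 4 counterexamples.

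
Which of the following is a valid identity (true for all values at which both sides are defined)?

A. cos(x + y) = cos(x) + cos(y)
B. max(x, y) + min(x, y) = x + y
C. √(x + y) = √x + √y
A: fails at (5, 8) — LHS = cos(13) ≈ 0.9074, RHS = cos(8) + cos(5) ≈ 0.1382.
B: holds — e.g. at (2, 5), both sides equal 7.
C: fails at (1, 3) — LHS = 2, RHS = 1 + √(3) ≈ 2.732.

Answer: B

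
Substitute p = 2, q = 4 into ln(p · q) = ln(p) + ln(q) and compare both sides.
LHS = ln(2 · 4) = ln(8) ≈ 2.079
RHS = ln(2) + ln(4) ≈ 2.079

LHS = RHS: the two sides agree.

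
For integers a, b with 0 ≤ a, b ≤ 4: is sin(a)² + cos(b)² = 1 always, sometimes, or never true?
It holds at (a, b) = (1, 1) (both sides equal 1), but fails at (a, b) = (1, 0) (LHS = sin(1)² + 1 ≈ 1.708, RHS = 1).

Answer: Sometimes true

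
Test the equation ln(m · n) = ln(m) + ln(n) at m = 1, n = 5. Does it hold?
Substituting m = 1, n = 5:

LHS = ln(1 · 5) = ln(5) ≈ 1.609
RHS = ln(1) + ln(5) = ln(5) ≈ 1.609

LHS = RHS, so the equation holds at this point.

Answer: Holds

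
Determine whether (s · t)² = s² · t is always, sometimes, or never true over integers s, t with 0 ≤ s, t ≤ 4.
It holds at (s, t) = (0, 3) (both sides equal 0), but fails at (s, t) = (3, 3) (LHS = 81, RHS = 27).

Answer: Sometimes true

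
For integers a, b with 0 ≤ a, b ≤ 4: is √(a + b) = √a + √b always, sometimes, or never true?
It holds at (a, b) = (4, 0) (both sides equal 2), but fails at (a, b) = (3, 3) (LHS = √(6) ≈ 2.449, RHS = 2·√(3) ≈ 3.464).

Answer: Sometimes true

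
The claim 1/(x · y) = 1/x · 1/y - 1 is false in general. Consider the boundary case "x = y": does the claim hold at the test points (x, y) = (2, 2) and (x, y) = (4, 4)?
At (2, 2): LHS = 1/4 ≠ RHS = -3/4
At (4, 4): LHS = 1/16 ≠ RHS = -15/16

Answer: No, fails at both test points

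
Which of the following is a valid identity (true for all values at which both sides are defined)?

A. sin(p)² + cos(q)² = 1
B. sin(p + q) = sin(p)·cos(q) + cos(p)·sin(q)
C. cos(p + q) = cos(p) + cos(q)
A: fails at (2, 3) — LHS = sin(2)² + cos(3)² ≈ 1.807, RHS = 1.
B: holds — e.g. at (6, 7), both sides equal sin(13) ≈ 0.4202.
C: fails at (1, 1) — LHS = cos(2) ≈ -0.4161, RHS = 2·cos(1) ≈ 1.081.

Answer: B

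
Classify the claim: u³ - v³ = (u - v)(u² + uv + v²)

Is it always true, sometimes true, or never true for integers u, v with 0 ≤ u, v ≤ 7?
Always true

The identity holds for every pair in the range. For instance at (u, v) = (1, 0): both sides equal 1.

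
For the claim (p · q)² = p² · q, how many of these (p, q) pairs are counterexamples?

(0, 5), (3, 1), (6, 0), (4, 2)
Testing each pair:
(0, 5): LHS = 0, RHS = 0 → satisfies claim
(3, 1): LHS = 9, RHS = 9 → satisfies claim
(6, 0): LHS = 0, RHS = 0 → satisfies claim
(4, 2): LHS = 64, RHS = 32 → counterexample

That makes 1 counterexample.

Answer: 1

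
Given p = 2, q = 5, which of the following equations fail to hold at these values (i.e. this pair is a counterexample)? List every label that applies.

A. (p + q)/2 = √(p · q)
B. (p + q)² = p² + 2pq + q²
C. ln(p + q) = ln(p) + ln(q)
Evaluating each claim at the given values:
A. LHS = 7/2, RHS = √(10) ≈ 3.162 → fails here (LHS ≠ RHS)
B. LHS = 49, RHS = 49 → holds here (LHS = RHS)
C. LHS = ln(7) ≈ 1.946, RHS = ln(2) + ln(5) ≈ 2.303 → fails here (LHS ≠ RHS)

Answer: A, C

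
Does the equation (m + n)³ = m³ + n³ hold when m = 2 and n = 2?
Fails

Substituting m = 2, n = 2:

LHS = (2 + 2)³ = 64
RHS = 2³ + 2³ = 16

LHS ≠ RHS, so the equation does not hold at this point.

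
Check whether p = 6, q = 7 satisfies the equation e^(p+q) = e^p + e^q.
Fails

Substituting p = 6, q = 7:

LHS = e^(6+7) = e^13 ≈ 442413.4
RHS = e^6 + e^7 ≈ 1500

LHS ≠ RHS, so the equation does not hold at this point.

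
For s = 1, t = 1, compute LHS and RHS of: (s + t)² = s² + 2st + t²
LHS = (1 + 1)² = 4
RHS = 1² + 2·1·1 + 1² = 4

LHS = RHS: the two sides agree.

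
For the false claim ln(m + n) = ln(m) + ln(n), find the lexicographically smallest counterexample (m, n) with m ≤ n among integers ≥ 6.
(m, n) = (6, 6)

Substituting (6, 6) into the claim:
LHS = ln(6 + 6) = ln(12) ≈ 2.485
RHS = ln(6) + ln(6) = 2·ln(6) ≈ 3.584

Since LHS ≠ RHS, this pair disproves the claim, and no lexicographically smaller pair (m ≤ n, integers ≥ 6) does.

For instance (9, 11) is also a counterexample (LHS = ln(20) ≈ 2.996, RHS = ln(9) + ln(11) ≈ 4.595), but it's lexicographically larger.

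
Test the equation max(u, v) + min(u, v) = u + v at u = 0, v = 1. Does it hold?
Substituting u = 0, v = 1:

LHS = max(0, 1) + min(0, 1) = 1
RHS = 0 + 1 = 1

LHS = RHS, so the equation holds at this point.

Answer: Holds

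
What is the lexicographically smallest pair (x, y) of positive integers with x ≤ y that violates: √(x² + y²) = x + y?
Substituting (1, 1) into the claim:
LHS = √(1² + 1²) = √(2) ≈ 1.414
RHS = 1 + 1 = 2

Since LHS ≠ RHS, this pair disproves the claim, and no lexicographically smaller pair (x ≤ y, positive integers) does.

For instance (1, 5) is also a counterexample (LHS = √(26) ≈ 5.099, RHS = 6), but it's lexicographically larger.

Answer: (x, y) = (1, 1)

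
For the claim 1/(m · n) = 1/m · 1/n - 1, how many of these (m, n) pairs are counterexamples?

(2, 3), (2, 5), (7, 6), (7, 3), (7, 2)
5

Testing each pair:
(2, 3): LHS = 1/6, RHS = -5/6 → counterexample
(2, 5): LHS = 1/10, RHS = -9/10 → counterexample
(7, 6): LHS = 1/42, RHS = -41/42 → counterexample
(7, 3): LHS = 1/21, RHS = -20/21 → counterexample
(7, 2): LHS = 1/14, RHS = -13/14 → counterexample

That makes 5 counterexamples.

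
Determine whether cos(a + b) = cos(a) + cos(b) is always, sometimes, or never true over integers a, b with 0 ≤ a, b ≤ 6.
Never true

The claim fails for every pair in the range. For instance at (a, b) = (1, 3): LHS = cos(4) ≈ -0.6536, RHS = cos(3) + cos(1) ≈ -0.4497.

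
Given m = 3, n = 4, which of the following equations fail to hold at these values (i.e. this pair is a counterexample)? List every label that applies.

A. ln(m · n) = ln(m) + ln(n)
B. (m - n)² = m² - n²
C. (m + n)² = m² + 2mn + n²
Evaluating each claim at the given values:
A. LHS = ln(12) ≈ 2.485, RHS = ln(3) + ln(4) ≈ 2.485 → holds here (LHS = RHS)
B. LHS = 1, RHS = -7 → fails here (LHS ≠ RHS)
C. LHS = 49, RHS = 49 → holds here (LHS = RHS)

Answer: B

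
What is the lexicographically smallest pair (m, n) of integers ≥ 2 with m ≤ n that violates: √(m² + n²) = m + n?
Substituting (2, 2) into the claim:
LHS = √(2² + 2²) = 2·√(2) ≈ 2.828
RHS = 2 + 2 = 4

Since LHS ≠ RHS, this pair disproves the claim, and no lexicographically smaller pair (m ≤ n, integers ≥ 2) does.

For instance (2, 5) is also a counterexample (LHS = √(29) ≈ 5.385, RHS = 7), but it's lexicographically larger.

Answer: (m, n) = (2, 2)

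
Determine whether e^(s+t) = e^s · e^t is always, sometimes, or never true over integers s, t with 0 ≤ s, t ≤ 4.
Always true

The identity holds for every pair in the range. For instance at (s, t) = (2, 3): both sides equal e^5 ≈ 148.4.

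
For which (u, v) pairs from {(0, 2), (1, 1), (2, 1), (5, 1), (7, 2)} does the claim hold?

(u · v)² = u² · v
Testing each pair:
(0, 2): LHS = 0, RHS = 0 → holds
(1, 1): LHS = 1, RHS = 1 → holds
(2, 1): LHS = 4, RHS = 4 → holds
(5, 1): LHS = 25, RHS = 25 → holds
(7, 2): LHS = 196, RHS = 98 → fails

4 of 5 pairs satisfy the claim.

Answer: (0, 2), (1, 1), (2, 1), (5, 1)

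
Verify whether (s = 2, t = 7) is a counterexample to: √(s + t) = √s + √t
Substituting s = 2, t = 7:
LHS = √(2 + 7) = 3
RHS = √2 + √7 = √(2) + √(7) ≈ 4.06

Since LHS ≠ RHS, this pair disproves the claim.

Answer: Yes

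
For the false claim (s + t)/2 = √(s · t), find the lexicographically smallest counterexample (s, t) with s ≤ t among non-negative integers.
Substituting (0, 1) into the claim:
LHS = (0 + 1)/2 = 1/2
RHS = √(0 · 1) = 0

Since LHS ≠ RHS, this pair disproves the claim, and no lexicographically smaller pair (s ≤ t, non-negative integers) does.

For instance (0, 2) is also a counterexample (LHS = 1, RHS = 0), but it's lexicographically larger.

Answer: (s, t) = (0, 1)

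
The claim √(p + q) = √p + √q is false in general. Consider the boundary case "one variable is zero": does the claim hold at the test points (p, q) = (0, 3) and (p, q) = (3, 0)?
Yes, holds at both test points

At (0, 3): LHS = √(3) ≈ 1.732, RHS = √(3) ≈ 1.732 → equal
At (3, 0): LHS = √(3) ≈ 1.732, RHS = √(3) ≈ 1.732 → equal

So the claim does hold at both of these boundary points, even though it is not an identity.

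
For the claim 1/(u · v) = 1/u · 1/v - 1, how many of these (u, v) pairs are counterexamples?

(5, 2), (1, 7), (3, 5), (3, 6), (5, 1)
5

Testing each pair:
(5, 2): LHS = 1/10, RHS = -9/10 → counterexample
(1, 7): LHS = 1/7, RHS = -6/7 → counterexample
(3, 5): LHS = 1/15, RHS = -14/15 → counterexample
(3, 6): LHS = 1/18, RHS = -17/18 → counterexample
(5, 1): LHS = 1/5, RHS = -4/5 → counterexample

That makes 5 counterexamples.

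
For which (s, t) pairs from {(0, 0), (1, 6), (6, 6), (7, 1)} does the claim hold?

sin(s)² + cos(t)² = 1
(0, 0), (6, 6)

Testing each pair:
(0, 0): LHS = 1, RHS = 1 → holds
(1, 6): LHS = sin(1)² + cos(6)² ≈ 1.63, RHS = 1 → fails
(6, 6): LHS = sin(6)² + cos(6)² = 1, RHS = 1 → holds
(7, 1): LHS = cos(1)² + sin(7)² ≈ 0.7236, RHS = 1 → fails

2 of 4 pairs satisfy the claim.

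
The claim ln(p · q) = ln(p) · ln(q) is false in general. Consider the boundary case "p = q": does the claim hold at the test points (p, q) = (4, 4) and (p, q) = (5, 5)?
At (4, 4): LHS = ln(16) ≈ 2.773 ≠ RHS = ln(4)² ≈ 1.922
At (5, 5): LHS = ln(25) ≈ 3.219 ≠ RHS = ln(5)² ≈ 2.59

Answer: No, fails at both test points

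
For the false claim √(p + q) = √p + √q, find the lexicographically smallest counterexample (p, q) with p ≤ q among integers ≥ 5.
Substituting (5, 5) into the claim:
LHS = √(5 + 5) = √(10) ≈ 3.162
RHS = √5 + √5 = 2·√(5) ≈ 4.472

Since LHS ≠ RHS, this pair disproves the claim, and no lexicographically smaller pair (p ≤ q, integers ≥ 5) does.

For instance (5, 12) is also a counterexample (LHS = √(17) ≈ 4.123, RHS = √(5) + 2·√(3) ≈ 5.7), but it's lexicographically larger.

Answer: (p, q) = (5, 5)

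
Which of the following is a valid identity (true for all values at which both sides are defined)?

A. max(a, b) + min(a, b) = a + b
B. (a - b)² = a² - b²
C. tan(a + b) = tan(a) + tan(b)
A: holds — e.g. at (2, 7), both sides equal 9.
B: fails at (2, 3) — LHS = 1, RHS = -5.
C: fails at (5, 5) — LHS = tan(10) ≈ 0.6484, RHS = 2·tan(5) ≈ -6.761.

Answer: A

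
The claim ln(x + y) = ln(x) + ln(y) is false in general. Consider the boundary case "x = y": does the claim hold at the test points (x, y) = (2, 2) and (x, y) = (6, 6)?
Only at (2, 2)

At (2, 2): LHS = ln(4) ≈ 1.386, RHS = 2·ln(2) ≈ 1.386 → equal
At (6, 6): LHS = ln(12) ≈ 2.485 ≠ RHS = 2·ln(6) ≈ 3.584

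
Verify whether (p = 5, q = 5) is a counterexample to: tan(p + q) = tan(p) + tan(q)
Substituting p = 5, q = 5:
LHS = tan(5 + 5) = tan(10) ≈ 0.6484
RHS = tan(5) + tan(5) = 2·tan(5) ≈ -6.761

Since LHS ≠ RHS, this pair disproves the claim.

Answer: Yes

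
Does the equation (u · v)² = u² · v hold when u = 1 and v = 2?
Fails

Substituting u = 1, v = 2:

LHS = (1 · 2)² = 4
RHS = 1² · 2 = 2

LHS ≠ RHS, so the equation does not hold at this point.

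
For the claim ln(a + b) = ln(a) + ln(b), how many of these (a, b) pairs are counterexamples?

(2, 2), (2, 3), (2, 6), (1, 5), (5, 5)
Testing each pair:
(2, 2): LHS = ln(4) ≈ 1.386, RHS = 2·ln(2) ≈ 1.386 → satisfies claim
(2, 3): LHS = ln(5) ≈ 1.609, RHS = ln(2) + ln(3) ≈ 1.792 → counterexample
(2, 6): LHS = ln(8) ≈ 2.079, RHS = ln(2) + ln(6) ≈ 2.485 → counterexample
(1, 5): LHS = ln(6) ≈ 1.792, RHS = ln(5) ≈ 1.609 → counterexample
(5, 5): LHS = ln(10) ≈ 2.303, RHS = 2·ln(5) ≈ 3.219 → counterexample

That makes 4 counterexamples.

Answer: 4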